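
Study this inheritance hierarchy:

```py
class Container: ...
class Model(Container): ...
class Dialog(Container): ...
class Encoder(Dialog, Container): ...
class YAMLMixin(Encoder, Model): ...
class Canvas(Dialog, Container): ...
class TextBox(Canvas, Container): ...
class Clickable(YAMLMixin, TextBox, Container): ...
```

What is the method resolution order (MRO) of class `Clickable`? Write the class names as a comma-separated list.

L[Clickable] = Clickable + merge(L[YAMLMixin], L[TextBox], L[Container], [YAMLMixin TextBox Container])
  take YAMLMixin:  [YAMLMixin Encoder Dialog Model Container object] + [TextBox Canvas Dialog Container object] + [Container object] + [YAMLMixin TextBox Container]
  take Encoder:  [Encoder Dialog Model Container object] + [TextBox Canvas Dialog Container object] + [Container object] + [TextBox Container]
  take TextBox:  [Dialog Model Container object] + [TextBox Canvas Dialog Container object] + [Container object] + [TextBox Container]
  take Canvas:  [Dialog Model Container object] + [Canvas Dialog Container object] + [Container object] + [Container]
  take Dialog:  [Dialog Model Container object] + [Dialog Container object] + [Container object] + [Container]
  take Model:  [Model Container object] + [Container object] + [Container object] + [Container]
  take Container:  [Container object] + [Container object] + [Container object] + [Container]
  take object:  [object] + [object] + [object]

Clickable, YAMLMixin, Encoder, TextBox, Canvas, Dialog, Model, Container, object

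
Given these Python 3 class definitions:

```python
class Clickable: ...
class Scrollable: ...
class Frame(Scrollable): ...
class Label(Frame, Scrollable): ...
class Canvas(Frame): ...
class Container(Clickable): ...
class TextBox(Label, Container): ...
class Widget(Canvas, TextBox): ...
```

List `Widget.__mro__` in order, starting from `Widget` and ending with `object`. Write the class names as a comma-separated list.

Widget, Canvas, TextBox, Label, Frame, Scrollable, Container, Clickable, object

L[Widget] = Widget + merge(L[Canvas], L[TextBox], [Canvas TextBox])
  take Canvas:  [Canvas Frame Scrollable object] + [TextBox Label Frame Scrollable Container Clickable object] + [Canvas TextBox]
  take TextBox:  [Frame Scrollable object] + [TextBox Label Frame Scrollable Container Clickable object] + [TextBox]
  take Label:  [Frame Scrollable object] + [Label Frame Scrollable Container Clickable object]
  take Frame:  [Frame Scrollable object] + [Frame Scrollable Container Clickable object]
  take Scrollable:  [Scrollable object] + [Scrollable Container Clickable object]
  take Container:  [object] + [Container Clickable object]
  take Clickable:  [object] + [Clickable object]
  take object:  [object] + [object]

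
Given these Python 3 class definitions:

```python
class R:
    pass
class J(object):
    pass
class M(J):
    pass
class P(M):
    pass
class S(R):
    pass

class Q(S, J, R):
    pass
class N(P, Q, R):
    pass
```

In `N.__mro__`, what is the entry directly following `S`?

J

L[N] = N + merge(L[P], L[Q], L[R], [P Q R])
  take P:  [P M J object] + [Q S J R object] + [R object] + [P Q R]
  take M:  [M J object] + [Q S J R object] + [R object] + [Q R]
  take Q:  [J object] + [Q S J R object] + [R object] + [Q R]
  take S:  [J object] + [S J R object] + [R object] + [R]
  take J:  [J object] + [J R object] + [R object] + [R]
  take R:  [object] + [R object] + [R object] + [R]
  take object:  [object] + [object] + [object]
MRO: N P M Q S J R object
S is at position 4; next is J.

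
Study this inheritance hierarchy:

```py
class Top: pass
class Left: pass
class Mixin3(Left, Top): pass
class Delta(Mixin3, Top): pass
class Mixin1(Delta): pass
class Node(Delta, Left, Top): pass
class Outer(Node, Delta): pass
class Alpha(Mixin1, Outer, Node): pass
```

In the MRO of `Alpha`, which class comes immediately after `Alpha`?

Mixin1

L[Alpha] = Alpha + merge(L[Mixin1], L[Outer], L[Node], [Mixin1 Outer Node])
  take Mixin1:  [Mixin1 Delta Mixin3 Left Top object] + [Outer Node Delta Mixin3 Left Top object] + [Node Delta Mixin3 Left Top object] + [Mixin1 Outer Node]
  take Outer:  [Delta Mixin3 Left Top object] + [Outer Node Delta Mixin3 Left Top object] + [Node Delta Mixin3 Left Top object] + [Outer Node]
  take Node:  [Delta Mixin3 Left Top object] + [Node Delta Mixin3 Left Top object] + [Node Delta Mixin3 Left Top object] + [Node]
  take Delta:  [Delta Mixin3 Left Top object] + [Delta Mixin3 Left Top object] + [Delta Mixin3 Left Top object]
  take Mixin3:  [Mixin3 Left Top object] + [Mixin3 Left Top object] + [Mixin3 Left Top object]
  take Left:  [Left Top object] + [Left Top object] + [Left Top object]
  take Top:  [Top object] + [Top object] + [Top object]
  take object:  [object] + [object] + [object]
MRO: Alpha Mixin1 Outer Node Delta Mixin3 Left Top object
Alpha is at position 0; next is Mixin1.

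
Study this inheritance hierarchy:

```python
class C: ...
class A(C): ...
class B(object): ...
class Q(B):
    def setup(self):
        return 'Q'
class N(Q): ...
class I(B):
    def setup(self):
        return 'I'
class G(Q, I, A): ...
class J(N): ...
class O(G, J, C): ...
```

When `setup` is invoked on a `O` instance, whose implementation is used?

Q

L[O] = O + merge(L[G], L[J], L[C], [G J C])
  take G:  [G Q I B A C object] + [J N Q B object] + [C object] + [G J C]
  take J:  [Q I B A C object] + [J N Q B object] + [C object] + [J C]
  take N:  [Q I B A C object] + [N Q B object] + [C object] + [C]
  take Q:  [Q I B A C object] + [Q B object] + [C object] + [C]
  take I:  [I B A C object] + [B object] + [C object] + [C]
  take B:  [B A C object] + [B object] + [C object] + [C]
  take A:  [A C object] + [object] + [C object] + [C]
  take C:  [C object] + [object] + [C object] + [C]
  take object:  [object] + [object] + [object]
MRO: O G J N Q I B A C object
setup is defined in: I, Q. First along the MRO is Q.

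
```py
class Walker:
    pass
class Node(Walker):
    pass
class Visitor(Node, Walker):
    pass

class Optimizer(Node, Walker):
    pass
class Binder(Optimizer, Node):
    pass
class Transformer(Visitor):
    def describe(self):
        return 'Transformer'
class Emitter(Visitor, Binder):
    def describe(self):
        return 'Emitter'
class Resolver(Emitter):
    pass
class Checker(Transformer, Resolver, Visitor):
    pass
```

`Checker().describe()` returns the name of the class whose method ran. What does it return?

Transformer

L[Checker] = Checker + merge(L[Transformer], L[Resolver], L[Visitor], [Transformer Resolver Visitor])
  take Transformer:  [Transformer Visitor Node Walker object] + [Resolver Emitter Visitor Binder Optimizer Node Walker object] + [Visitor Node Walker object] + [Transformer Resolver Visitor]
  take Resolver:  [Visitor Node Walker object] + [Resolver Emitter Visitor Binder Optimizer Node Walker object] + [Visitor Node Walker object] + [Resolver Visitor]
  take Emitter:  [Visitor Node Walker object] + [Emitter Visitor Binder Optimizer Node Walker object] + [Visitor Node Walker object] + [Visitor]
  take Visitor:  [Visitor Node Walker object] + [Visitor Binder Optimizer Node Walker object] + [Visitor Node Walker object] + [Visitor]
  take Binder:  [Node Walker object] + [Binder Optimizer Node Walker object] + [Node Walker object]
  take Optimizer:  [Node Walker object] + [Optimizer Node Walker object] + [Node Walker object]
  take Node:  [Node Walker object] + [Node Walker object] + [Node Walker object]
  take Walker:  [Walker object] + [Walker object] + [Walker object]
  take object:  [object] + [object] + [object]
MRO: Checker Transformer Resolver Emitter Visitor Binder Optimizer Node Walker object
describe is defined in: Emitter, Transformer. First along the MRO is Transformer.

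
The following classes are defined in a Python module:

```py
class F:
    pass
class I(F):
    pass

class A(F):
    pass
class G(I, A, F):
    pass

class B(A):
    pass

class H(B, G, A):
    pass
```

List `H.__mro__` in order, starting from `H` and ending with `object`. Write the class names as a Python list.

L[H] = H + merge(L[B], L[G], L[A], [B G A])
  take B:  [B A F object] + [G I A F object] + [A F object] + [B G A]
  take G:  [A F object] + [G I A F object] + [A F object] + [G A]
  take I:  [A F object] + [I A F object] + [A F object] + [A]
  take A:  [A F object] + [A F object] + [A F object] + [A]
  take F:  [F object] + [F object] + [F object]
  take object:  [object] + [object] + [object]

[H, B, G, I, A, F, object]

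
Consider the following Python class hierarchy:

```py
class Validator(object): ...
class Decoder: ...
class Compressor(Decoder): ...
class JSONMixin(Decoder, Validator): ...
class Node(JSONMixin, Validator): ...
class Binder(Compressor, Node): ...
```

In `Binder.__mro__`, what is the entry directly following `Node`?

JSONMixin

L[Binder] = Binder + merge(L[Compressor], L[Node], [Compressor Node])
  take Compressor:  [Compressor Decoder object] + [Node JSONMixin Decoder Validator object] + [Compressor Node]
  take Node:  [Decoder object] + [Node JSONMixin Decoder Validator object] + [Node]
  take JSONMixin:  [Decoder object] + [JSONMixin Decoder Validator object]
  take Decoder:  [Decoder object] + [Decoder Validator object]
  take Validator:  [object] + [Validator object]
  take object:  [object] + [object]
MRO: Binder Compressor Node JSONMixin Decoder Validator object
Node is at position 2; next is JSONMixin.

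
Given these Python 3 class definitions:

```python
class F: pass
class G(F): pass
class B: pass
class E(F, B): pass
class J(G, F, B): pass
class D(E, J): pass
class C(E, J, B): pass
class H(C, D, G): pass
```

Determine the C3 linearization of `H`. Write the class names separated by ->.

H -> C -> D -> E -> J -> G -> F -> B -> object

L[H] = H + merge(L[C], L[D], L[G], [C D G])
  take C:  [C E J G F B object] + [D E J G F B object] + [G F object] + [C D G]
  take D:  [E J G F B object] + [D E J G F B object] + [G F object] + [D G]
  take E:  [E J G F B object] + [E J G F B object] + [G F object] + [G]
  take J:  [J G F B object] + [J G F B object] + [G F object] + [G]
  take G:  [G F B object] + [G F B object] + [G F object] + [G]
  take F:  [F B object] + [F B object] + [F object]
  take B:  [B object] + [B object] + [object]
  take object:  [object] + [object] + [object]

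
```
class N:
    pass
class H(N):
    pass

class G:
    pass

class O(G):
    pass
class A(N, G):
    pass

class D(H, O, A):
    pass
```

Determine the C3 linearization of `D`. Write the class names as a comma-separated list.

L[D] = D + merge(L[H], L[O], L[A], [H O A])
  take H:  [H N object] + [O G object] + [A N G object] + [H O A]
  take O:  [N object] + [O G object] + [A N G object] + [O A]
  take A:  [N object] + [G object] + [A N G object] + [A]
  take N:  [N object] + [G object] + [N G object]
  take G:  [object] + [G object] + [G object]
  take object:  [object] + [object] + [object]

D, H, O, A, N, G, object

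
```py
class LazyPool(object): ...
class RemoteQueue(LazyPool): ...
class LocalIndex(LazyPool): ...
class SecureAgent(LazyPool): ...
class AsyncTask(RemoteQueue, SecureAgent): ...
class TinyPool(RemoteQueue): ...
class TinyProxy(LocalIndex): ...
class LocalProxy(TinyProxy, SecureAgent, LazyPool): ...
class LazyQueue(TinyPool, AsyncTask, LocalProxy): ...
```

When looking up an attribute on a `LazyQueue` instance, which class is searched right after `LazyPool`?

L[LazyQueue] = LazyQueue + merge(L[TinyPool], L[AsyncTask], L[LocalProxy], [TinyPool AsyncTask LocalProxy])
  take TinyPool:  [TinyPool RemoteQueue LazyPool object] + [AsyncTask RemoteQueue SecureAgent LazyPool object] + [LocalProxy TinyProxy LocalIndex SecureAgent LazyPool object] + [TinyPool AsyncTask LocalProxy]
  take AsyncTask:  [RemoteQueue LazyPool object] + [AsyncTask RemoteQueue SecureAgent LazyPool object] + [LocalProxy TinyProxy LocalIndex SecureAgent LazyPool object] + [AsyncTask LocalProxy]
  take RemoteQueue:  [RemoteQueue LazyPool object] + [RemoteQueue SecureAgent LazyPool object] + [LocalProxy TinyProxy LocalIndex SecureAgent LazyPool object] + [LocalProxy]
  take LocalProxy:  [LazyPool object] + [SecureAgent LazyPool object] + [LocalProxy TinyProxy LocalIndex SecureAgent LazyPool object] + [LocalProxy]
  take TinyProxy:  [LazyPool object] + [SecureAgent LazyPool object] + [TinyProxy LocalIndex SecureAgent LazyPool object]
  take LocalIndex:  [LazyPool object] + [SecureAgent LazyPool object] + [LocalIndex SecureAgent LazyPool object]
  take SecureAgent:  [LazyPool object] + [SecureAgent LazyPool object] + [SecureAgent LazyPool object]
  take LazyPool:  [LazyPool object] + [LazyPool object] + [LazyPool object]
  take object:  [object] + [object] + [object]
MRO: LazyQueue TinyPool AsyncTask RemoteQueue LocalProxy TinyProxy LocalIndex SecureAgent LazyPool object
LazyPool is at position 8; next is object.

object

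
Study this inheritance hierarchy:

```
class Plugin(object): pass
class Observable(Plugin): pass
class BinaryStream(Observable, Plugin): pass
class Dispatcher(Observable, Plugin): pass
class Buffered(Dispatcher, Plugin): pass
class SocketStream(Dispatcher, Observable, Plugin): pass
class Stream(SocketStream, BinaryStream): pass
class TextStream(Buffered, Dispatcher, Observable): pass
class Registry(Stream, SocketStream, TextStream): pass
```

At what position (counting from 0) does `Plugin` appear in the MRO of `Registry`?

8

L[Registry] = Registry + merge(L[Stream], L[SocketStream], L[TextStream], [Stream SocketStream TextStream])
  take Stream:  [Stream SocketStream Dispatcher BinaryStream Observable Plugin object] + [SocketStream Dispatcher Observable Plugin object] + [TextStream Buffered Dispatcher Observable Plugin object] + [Stream SocketStream TextStream]
  take SocketStream:  [SocketStream Dispatcher BinaryStream Observable Plugin object] + [SocketStream Dispatcher Observable Plugin object] + [TextStream Buffered Dispatcher Observable Plugin object] + [SocketStream TextStream]
  take TextStream:  [Dispatcher BinaryStream Observable Plugin object] + [Dispatcher Observable Plugin object] + [TextStream Buffered Dispatcher Observable Plugin object] + [TextStream]
  take Buffered:  [Dispatcher BinaryStream Observable Plugin object] + [Dispatcher Observable Plugin object] + [Buffered Dispatcher Observable Plugin object]
  take Dispatcher:  [Dispatcher BinaryStream Observable Plugin object] + [Dispatcher Observable Plugin object] + [Dispatcher Observable Plugin object]
  take BinaryStream:  [BinaryStream Observable Plugin object] + [Observable Plugin object] + [Observable Plugin object]
  take Observable:  [Observable Plugin object] + [Observable Plugin object] + [Observable Plugin object]
  take Plugin:  [Plugin object] + [Plugin object] + [Plugin object]
  take object:  [object] + [object] + [object]
MRO: Registry Stream SocketStream TextStream Buffered Dispatcher BinaryStream Observable Plugin object
Plugin sits at index 8.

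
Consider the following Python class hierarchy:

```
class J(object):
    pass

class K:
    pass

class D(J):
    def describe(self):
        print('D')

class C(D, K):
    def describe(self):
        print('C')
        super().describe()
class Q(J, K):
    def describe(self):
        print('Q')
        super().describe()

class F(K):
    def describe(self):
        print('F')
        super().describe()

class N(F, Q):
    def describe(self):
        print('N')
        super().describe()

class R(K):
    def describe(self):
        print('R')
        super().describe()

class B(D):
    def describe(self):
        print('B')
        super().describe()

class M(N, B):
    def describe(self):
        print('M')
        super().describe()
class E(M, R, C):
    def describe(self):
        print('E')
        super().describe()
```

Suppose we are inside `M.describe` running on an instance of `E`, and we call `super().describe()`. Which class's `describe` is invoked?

N

L[E] = E + merge(L[M], L[R], L[C], [M R C])
  take M:  [M N F Q B D J K object] + [R K object] + [C D J K object] + [M R C]
  take N:  [N F Q B D J K object] + [R K object] + [C D J K object] + [R C]
  take F:  [F Q B D J K object] + [R K object] + [C D J K object] + [R C]
  take Q:  [Q B D J K object] + [R K object] + [C D J K object] + [R C]
  take B:  [B D J K object] + [R K object] + [C D J K object] + [R C]
  take R:  [D J K object] + [R K object] + [C D J K object] + [R C]
  take C:  [D J K object] + [K object] + [C D J K object] + [C]
  take D:  [D J K object] + [K object] + [D J K object]
  take J:  [J K object] + [K object] + [J K object]
  take K:  [K object] + [K object] + [K object]
  take object:  [object] + [object] + [object]
MRO: E M N F Q B R C D J K object
super() in M.describe on a E instance goes to the class after M in E's MRO: N.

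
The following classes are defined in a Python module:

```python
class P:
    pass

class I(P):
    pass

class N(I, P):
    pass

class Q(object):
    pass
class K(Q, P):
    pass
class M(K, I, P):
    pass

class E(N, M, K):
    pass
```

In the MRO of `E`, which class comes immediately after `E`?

L[E] = E + merge(L[N], L[M], L[K], [N M K])
  take N:  [N I P object] + [M K Q I P object] + [K Q P object] + [N M K]
  take M:  [I P object] + [M K Q I P object] + [K Q P object] + [M K]
  take K:  [I P object] + [K Q I P object] + [K Q P object] + [K]
  take Q:  [I P object] + [Q I P object] + [Q P object]
  take I:  [I P object] + [I P object] + [P object]
  take P:  [P object] + [P object] + [P object]
  take object:  [object] + [object] + [object]
MRO: E N M K Q I P object
E is at position 0; next is N.

N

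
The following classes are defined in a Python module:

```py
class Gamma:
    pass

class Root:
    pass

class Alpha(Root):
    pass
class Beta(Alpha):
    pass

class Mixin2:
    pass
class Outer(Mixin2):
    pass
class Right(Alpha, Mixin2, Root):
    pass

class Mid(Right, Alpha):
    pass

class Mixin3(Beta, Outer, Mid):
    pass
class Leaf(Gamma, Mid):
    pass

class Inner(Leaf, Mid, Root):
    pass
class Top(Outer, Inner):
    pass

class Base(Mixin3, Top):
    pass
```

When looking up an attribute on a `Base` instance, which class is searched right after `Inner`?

Leaf

L[Base] = Base + merge(L[Mixin3], L[Top], [Mixin3 Top])
  take Mixin3:  [Mixin3 Beta Outer Mid Right Alpha Mixin2 Root object] + [Top Outer Inner Leaf Gamma Mid Right Alpha Mixin2 Root object] + [Mixin3 Top]
  take Beta:  [Beta Outer Mid Right Alpha Mixin2 Root object] + [Top Outer Inner Leaf Gamma Mid Right Alpha Mixin2 Root object] + [Top]
  take Top:  [Outer Mid Right Alpha Mixin2 Root object] + [Top Outer Inner Leaf Gamma Mid Right Alpha Mixin2 Root object] + [Top]
  take Outer:  [Outer Mid Right Alpha Mixin2 Root object] + [Outer Inner Leaf Gamma Mid Right Alpha Mixin2 Root object]
  take Inner:  [Mid Right Alpha Mixin2 Root object] + [Inner Leaf Gamma Mid Right Alpha Mixin2 Root object]
  take Leaf:  [Mid Right Alpha Mixin2 Root object] + [Leaf Gamma Mid Right Alpha Mixin2 Root object]
  take Gamma:  [Mid Right Alpha Mixin2 Root object] + [Gamma Mid Right Alpha Mixin2 Root object]
  take Mid:  [Mid Right Alpha Mixin2 Root object] + [Mid Right Alpha Mixin2 Root object]
  take Right:  [Right Alpha Mixin2 Root object] + [Right Alpha Mixin2 Root object]
  take Alpha:  [Alpha Mixin2 Root object] + [Alpha Mixin2 Root object]
  take Mixin2:  [Mixin2 Root object] + [Mixin2 Root object]
  take Root:  [Root object] + [Root object]
  take object:  [object] + [object]
MRO: Base Mixin3 Beta Top Outer Inner Leaf Gamma Mid Right Alpha Mixin2 Root object
Inner is at position 5; next is Leaf.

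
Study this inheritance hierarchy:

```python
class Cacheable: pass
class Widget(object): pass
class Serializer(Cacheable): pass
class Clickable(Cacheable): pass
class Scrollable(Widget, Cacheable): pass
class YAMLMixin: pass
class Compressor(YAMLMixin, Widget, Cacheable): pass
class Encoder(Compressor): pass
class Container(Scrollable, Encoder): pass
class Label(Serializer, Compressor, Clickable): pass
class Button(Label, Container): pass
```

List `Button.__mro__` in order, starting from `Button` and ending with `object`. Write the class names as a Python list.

[Button, Label, Serializer, Container, Scrollable, Encoder, Compressor, YAMLMixin, Widget, Clickable, Cacheable, object]

L[Button] = Button + merge(L[Label], L[Container], [Label Container])
  take Label:  [Label Serializer Compressor YAMLMixin Widget Clickable Cacheable object] + [Container Scrollable Encoder Compressor YAMLMixin Widget Cacheable object] + [Label Container]
  take Serializer:  [Serializer Compressor YAMLMixin Widget Clickable Cacheable object] + [Container Scrollable Encoder Compressor YAMLMixin Widget Cacheable object] + [Container]
  take Container:  [Compressor YAMLMixin Widget Clickable Cacheable object] + [Container Scrollable Encoder Compressor YAMLMixin Widget Cacheable object] + [Container]
  take Scrollable:  [Compressor YAMLMixin Widget Clickable Cacheable object] + [Scrollable Encoder Compressor YAMLMixin Widget Cacheable object]
  take Encoder:  [Compressor YAMLMixin Widget Clickable Cacheable object] + [Encoder Compressor YAMLMixin Widget Cacheable object]
  take Compressor:  [Compressor YAMLMixin Widget Clickable Cacheable object] + [Compressor YAMLMixin Widget Cacheable object]
  take YAMLMixin:  [YAMLMixin Widget Clickable Cacheable object] + [YAMLMixin Widget Cacheable object]
  take Widget:  [Widget Clickable Cacheable object] + [Widget Cacheable object]
  take Clickable:  [Clickable Cacheable object] + [Cacheable object]
  take Cacheable:  [Cacheable object] + [Cacheable object]
  take object:  [object] + [object]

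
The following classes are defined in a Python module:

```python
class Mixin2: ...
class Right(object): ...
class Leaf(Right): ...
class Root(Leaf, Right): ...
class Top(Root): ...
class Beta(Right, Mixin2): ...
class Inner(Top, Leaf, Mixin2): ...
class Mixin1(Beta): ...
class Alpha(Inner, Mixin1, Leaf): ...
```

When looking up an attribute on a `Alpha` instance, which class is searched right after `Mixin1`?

Leaf

L[Alpha] = Alpha + merge(L[Inner], L[Mixin1], L[Leaf], [Inner Mixin1 Leaf])
  take Inner:  [Inner Top Root Leaf Right Mixin2 object] + [Mixin1 Beta Right Mixin2 object] + [Leaf Right object] + [Inner Mixin1 Leaf]
  take Top:  [Top Root Leaf Right Mixin2 object] + [Mixin1 Beta Right Mixin2 object] + [Leaf Right object] + [Mixin1 Leaf]
  take Root:  [Root Leaf Right Mixin2 object] + [Mixin1 Beta Right Mixin2 object] + [Leaf Right object] + [Mixin1 Leaf]
  take Mixin1:  [Leaf Right Mixin2 object] + [Mixin1 Beta Right Mixin2 object] + [Leaf Right object] + [Mixin1 Leaf]
  take Leaf:  [Leaf Right Mixin2 object] + [Beta Right Mixin2 object] + [Leaf Right object] + [Leaf]
  take Beta:  [Right Mixin2 object] + [Beta Right Mixin2 object] + [Right object]
  take Right:  [Right Mixin2 object] + [Right Mixin2 object] + [Right object]
  take Mixin2:  [Mixin2 object] + [Mixin2 object] + [object]
  take object:  [object] + [object] + [object]
MRO: Alpha Inner Top Root Mixin1 Leaf Beta Right Mixin2 object
Mixin1 is at position 4; next is Leaf.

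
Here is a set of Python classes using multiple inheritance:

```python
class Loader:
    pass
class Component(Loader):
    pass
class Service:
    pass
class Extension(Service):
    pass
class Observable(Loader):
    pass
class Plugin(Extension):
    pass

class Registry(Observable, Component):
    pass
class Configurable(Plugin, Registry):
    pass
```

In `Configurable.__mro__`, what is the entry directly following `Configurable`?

Plugin

L[Configurable] = Configurable + merge(L[Plugin], L[Registry], [Plugin Registry])
  take Plugin:  [Plugin Extension Service object] + [Registry Observable Component Loader object] + [Plugin Registry]
  take Extension:  [Extension Service object] + [Registry Observable Component Loader object] + [Registry]
  take Service:  [Service object] + [Registry Observable Component Loader object] + [Registry]
  take Registry:  [object] + [Registry Observable Component Loader object] + [Registry]
  take Observable:  [object] + [Observable Component Loader object]
  take Component:  [object] + [Component Loader object]
  take Loader:  [object] + [Loader object]
  take object:  [object] + [object]
MRO: Configurable Plugin Extension Service Registry Observable Component Loader object
Configurable is at position 0; next is Plugin.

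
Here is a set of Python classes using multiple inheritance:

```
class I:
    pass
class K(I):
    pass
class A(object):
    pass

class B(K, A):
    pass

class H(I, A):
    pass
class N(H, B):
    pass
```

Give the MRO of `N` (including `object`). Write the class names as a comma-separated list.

N, H, B, K, I, A, object

L[N] = N + merge(L[H], L[B], [H B])
  take H:  [H I A object] + [B K I A object] + [H B]
  take B:  [I A object] + [B K I A object] + [B]
  take K:  [I A object] + [K I A object]
  take I:  [I A object] + [I A object]
  take A:  [A object] + [A object]
  take object:  [object] + [object]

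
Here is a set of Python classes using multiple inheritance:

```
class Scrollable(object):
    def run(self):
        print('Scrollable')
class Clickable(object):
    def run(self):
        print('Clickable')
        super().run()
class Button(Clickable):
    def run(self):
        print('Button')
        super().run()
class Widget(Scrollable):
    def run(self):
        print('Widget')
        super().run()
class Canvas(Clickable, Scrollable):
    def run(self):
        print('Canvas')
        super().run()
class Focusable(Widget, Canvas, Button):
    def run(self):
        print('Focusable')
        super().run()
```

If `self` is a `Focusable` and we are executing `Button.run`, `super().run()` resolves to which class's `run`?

L[Focusable] = Focusable + merge(L[Widget], L[Canvas], L[Button], [Widget Canvas Button])
  take Widget:  [Widget Scrollable object] + [Canvas Clickable Scrollable object] + [Button Clickable object] + [Widget Canvas Button]
  take Canvas:  [Scrollable object] + [Canvas Clickable Scrollable object] + [Button Clickable object] + [Canvas Button]
  take Button:  [Scrollable object] + [Clickable Scrollable object] + [Button Clickable object] + [Button]
  take Clickable:  [Scrollable object] + [Clickable Scrollable object] + [Clickable object]
  take Scrollable:  [Scrollable object] + [Scrollable object] + [object]
  take object:  [object] + [object] + [object]
MRO: Focusable Widget Canvas Button Clickable Scrollable object
super() in Button.run on a Focusable instance goes to the class after Button in Focusable's MRO: Clickable.

Clickable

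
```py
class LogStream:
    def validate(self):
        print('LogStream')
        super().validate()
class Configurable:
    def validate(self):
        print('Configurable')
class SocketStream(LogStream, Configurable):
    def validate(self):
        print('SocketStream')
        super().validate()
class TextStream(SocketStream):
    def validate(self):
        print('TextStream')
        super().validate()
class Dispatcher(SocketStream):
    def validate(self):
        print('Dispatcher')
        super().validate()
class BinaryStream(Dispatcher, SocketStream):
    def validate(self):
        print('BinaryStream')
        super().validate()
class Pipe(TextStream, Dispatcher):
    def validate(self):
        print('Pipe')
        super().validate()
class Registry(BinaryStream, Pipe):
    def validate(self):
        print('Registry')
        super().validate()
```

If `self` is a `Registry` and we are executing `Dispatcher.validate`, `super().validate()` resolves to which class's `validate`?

L[Registry] = Registry + merge(L[BinaryStream], L[Pipe], [BinaryStream Pipe])
  take BinaryStream:  [BinaryStream Dispatcher SocketStream LogStream Configurable object] + [Pipe TextStream Dispatcher SocketStream LogStream Configurable object] + [BinaryStream Pipe]
  take Pipe:  [Dispatcher SocketStream LogStream Configurable object] + [Pipe TextStream Dispatcher SocketStream LogStream Configurable object] + [Pipe]
  take TextStream:  [Dispatcher SocketStream LogStream Configurable object] + [TextStream Dispatcher SocketStream LogStream Configurable object]
  take Dispatcher:  [Dispatcher SocketStream LogStream Configurable object] + [Dispatcher SocketStream LogStream Configurable object]
  take SocketStream:  [SocketStream LogStream Configurable object] + [SocketStream LogStream Configurable object]
  take LogStream:  [LogStream Configurable object] + [LogStream Configurable object]
  take Configurable:  [Configurable object] + [Configurable object]
  take object:  [object] + [object]
MRO: Registry BinaryStream Pipe TextStream Dispatcher SocketStream LogStream Configurable object
super() in Dispatcher.validate on a Registry instance goes to the class after Dispatcher in Registry's MRO: SocketStream.

SocketStream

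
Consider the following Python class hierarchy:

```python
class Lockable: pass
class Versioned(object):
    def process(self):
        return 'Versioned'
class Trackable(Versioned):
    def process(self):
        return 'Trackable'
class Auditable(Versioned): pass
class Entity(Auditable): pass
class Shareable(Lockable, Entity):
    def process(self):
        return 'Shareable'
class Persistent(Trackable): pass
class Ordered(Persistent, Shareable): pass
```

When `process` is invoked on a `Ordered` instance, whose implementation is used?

Trackable

L[Ordered] = Ordered + merge(L[Persistent], L[Shareable], [Persistent Shareable])
  take Persistent:  [Persistent Trackable Versioned object] + [Shareable Lockable Entity Auditable Versioned object] + [Persistent Shareable]
  take Trackable:  [Trackable Versioned object] + [Shareable Lockable Entity Auditable Versioned object] + [Shareable]
  take Shareable:  [Versioned object] + [Shareable Lockable Entity Auditable Versioned object] + [Shareable]
  take Lockable:  [Versioned object] + [Lockable Entity Auditable Versioned object]
  take Entity:  [Versioned object] + [Entity Auditable Versioned object]
  take Auditable:  [Versioned object] + [Auditable Versioned object]
  take Versioned:  [Versioned object] + [Versioned object]
  take object:  [object] + [object]
MRO: Ordered Persistent Trackable Shareable Lockable Entity Auditable Versioned object
process is defined in: Shareable, Trackable, Versioned. First along the MRO is Trackable.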